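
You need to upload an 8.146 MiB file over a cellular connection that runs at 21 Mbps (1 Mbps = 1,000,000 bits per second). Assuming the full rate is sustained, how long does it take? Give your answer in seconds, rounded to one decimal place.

8.146 MiB = 8,541,700.096 bytes = 68,333,600.768 bits
21 Mbps = 21,000,000 bits/s
time = 68,333,600.768 / 21,000,000 = 3.3 s

3.3 seconds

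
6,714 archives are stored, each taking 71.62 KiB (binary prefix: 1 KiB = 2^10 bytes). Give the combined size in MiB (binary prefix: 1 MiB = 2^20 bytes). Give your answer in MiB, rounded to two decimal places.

Total = 6,714 × 71.62 KiB = 480856.68 KiB
= 480856.68 × 1,024 bytes = 492,397,240.32 bytes
1 MiB = 1,048,576 bytes
492,397,240.32 / 1,048,576 = 469.59 MiB

469.59 MiB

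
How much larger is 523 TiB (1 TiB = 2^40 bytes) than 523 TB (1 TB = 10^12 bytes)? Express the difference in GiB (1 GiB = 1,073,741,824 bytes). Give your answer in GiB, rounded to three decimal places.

48,470.293 GiB

523 TiB = 523 × 1,099,511,627,776 = 575,044,581,326,848 bytes
523 TB = 523 × 1,000,000,000,000 = 523,000,000,000,000 bytes
difference = 52,044,581,326,848 bytes
52,044,581,326,848 / 1,073,741,824 = 48,470.293 GiB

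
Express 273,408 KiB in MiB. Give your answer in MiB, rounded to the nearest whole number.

273,408 KiB × 1,024 bytes/KiB = 279,969,792 bytes
1 MiB = 2^20 bytes = 1,048,576 bytes
279,969,792 / 1,048,576 = 267 MiB

267 MiB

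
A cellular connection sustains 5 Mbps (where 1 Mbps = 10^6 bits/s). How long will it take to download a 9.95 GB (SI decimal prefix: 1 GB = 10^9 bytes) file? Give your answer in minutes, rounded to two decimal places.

265.33 minutes

9.95 GB = 9,950,000,000 bytes = 79,600,000,000 bits
5 Mbps = 5,000,000 bits/s
time = 79,600,000,000 / 5,000,000 = 15,920.000 s
15,920.000 s / 60 = 265.33 minutes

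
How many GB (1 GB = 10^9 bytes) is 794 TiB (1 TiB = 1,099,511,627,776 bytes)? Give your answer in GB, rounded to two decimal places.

873,012.23 GB

794 TiB = 794 × 2^40 bytes = 873,012,232,454,144 bytes
1 GB = 10^9 bytes = 1,000,000,000 bytes
873,012,232,454,144 / 1,000,000,000 = 873,012.23 GB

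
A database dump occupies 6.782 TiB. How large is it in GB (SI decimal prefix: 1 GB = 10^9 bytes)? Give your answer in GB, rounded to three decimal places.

7,456.888 GB

6.782 TiB = 6.782 × 2^40 bytes = 7,456,887,859,576.832 bytes
1 GB = 1,000,000,000 bytes
7,456,887,859,576.832 / 1,000,000,000 = 7,456.888 GB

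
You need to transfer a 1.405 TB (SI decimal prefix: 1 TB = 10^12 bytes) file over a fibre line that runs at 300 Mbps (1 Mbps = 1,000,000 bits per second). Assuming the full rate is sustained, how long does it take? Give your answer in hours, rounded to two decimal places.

1.405 TB = 1,405,000,000,000 bytes = 11,240,000,000,000 bits
300 Mbps = 300,000,000 bits/s
time = 11,240,000,000,000 / 300,000,000 = 37,466.6667 s
37,466.6667 s / 3600 = 10.41 hours

10.41 hours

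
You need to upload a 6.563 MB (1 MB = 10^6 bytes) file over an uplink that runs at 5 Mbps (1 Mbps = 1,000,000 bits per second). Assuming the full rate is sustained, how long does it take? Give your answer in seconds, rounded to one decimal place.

6.563 MB = 6,563,000 bytes = 52,504,000 bits
5 Mbps = 5,000,000 bits/s
time = 52,504,000 / 5,000,000 = 10.5 s

10.5 seconds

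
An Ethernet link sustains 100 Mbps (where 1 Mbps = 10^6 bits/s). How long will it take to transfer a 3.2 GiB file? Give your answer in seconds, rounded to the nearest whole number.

3.2 GiB = 3,435,973,836.8 bytes = 27,487,790,694.4 bits
100 Mbps = 100,000,000 bits/s
time = 27,487,790,694.4 / 100,000,000 = 275 s

275 seconds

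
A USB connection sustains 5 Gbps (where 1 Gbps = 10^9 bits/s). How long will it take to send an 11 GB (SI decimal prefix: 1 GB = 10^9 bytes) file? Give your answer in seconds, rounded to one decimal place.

11 GB = 11,000,000,000 bytes = 88,000,000,000 bits
5 Gbps = 5,000,000,000 bits/s
time = 88,000,000,000 / 5,000,000,000 = 17.6 s

17.6 seconds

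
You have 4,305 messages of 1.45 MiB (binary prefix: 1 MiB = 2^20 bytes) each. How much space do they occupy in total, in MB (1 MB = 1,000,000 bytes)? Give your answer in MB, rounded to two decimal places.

Total = 4,305 × 1.45 MiB = 6242.25 MiB
= 6242.25 × 1,048,576 bytes = 6,545,473,536 bytes
1 MB = 1,000,000 bytes
6,545,473,536 / 1,000,000 = 6,545.47 MB

6,545.47 MB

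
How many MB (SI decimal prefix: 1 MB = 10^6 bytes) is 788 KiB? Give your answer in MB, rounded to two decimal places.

788 KiB = 788 × 2^10 bytes = 806,912 bytes
1 MB = 1,000,000 bytes
806,912 / 1,000,000 = 0.81 MB

0.81 MB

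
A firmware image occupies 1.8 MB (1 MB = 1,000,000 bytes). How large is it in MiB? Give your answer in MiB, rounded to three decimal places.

1.8 MB = 1.8 × 10^6 bytes = 1,800,000 bytes
1 MiB = 2^20 bytes = 1,048,576 bytes
1,800,000 / 1,048,576 = 1.717 MiB

1.717 MiB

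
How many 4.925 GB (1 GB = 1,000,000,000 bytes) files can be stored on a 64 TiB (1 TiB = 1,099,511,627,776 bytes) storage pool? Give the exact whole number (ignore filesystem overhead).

14,288

Capacity: 64 TiB = 70,368,744,177,664 bytes
Per item: 4.925 GB = 4,925,000,000 bytes
⌊70,368,744,177,664 / 4,925,000,000⌋ = 14,288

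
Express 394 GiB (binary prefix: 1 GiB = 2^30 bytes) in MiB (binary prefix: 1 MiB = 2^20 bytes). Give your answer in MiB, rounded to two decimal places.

403,456.00 MiB

394 GiB = 394 × 2^30 bytes = 423,054,278,656 bytes
1 MiB = 1,048,576 bytes
423,054,278,656 / 1,048,576 = 403,456.00 MiB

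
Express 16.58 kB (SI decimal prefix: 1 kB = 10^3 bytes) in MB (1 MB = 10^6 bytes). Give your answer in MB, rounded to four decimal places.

0.0166 MB

16.58 kB × 1,000 bytes/kB = 16,580 bytes
1 MB = 10^6 bytes = 1,000,000 bytes
16,580 / 1,000,000 = 0.0166 MB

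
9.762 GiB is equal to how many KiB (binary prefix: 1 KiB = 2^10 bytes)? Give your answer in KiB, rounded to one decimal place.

10,236,198.9 KiB

9.762 GiB = 9.762 × 2^30 bytes = 10,481,867,685.888 bytes
1 KiB = 2^10 bytes = 1,024 bytes
10,481,867,685.888 / 1,024 = 10,236,198.9 KiB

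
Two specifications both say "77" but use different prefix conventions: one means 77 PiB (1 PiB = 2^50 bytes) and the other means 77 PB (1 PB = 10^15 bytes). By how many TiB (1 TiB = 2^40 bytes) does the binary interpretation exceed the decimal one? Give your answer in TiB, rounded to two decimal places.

8,816.91 TiB

77 PiB = 77 × 1,125,899,906,842,624 = 86,694,292,826,882,048 bytes
77 PB = 77 × 1,000,000,000,000,000 = 77,000,000,000,000,000 bytes
difference = 9,694,292,826,882,048 bytes
9,694,292,826,882,048 / 1,099,511,627,776 = 8,816.91 TiB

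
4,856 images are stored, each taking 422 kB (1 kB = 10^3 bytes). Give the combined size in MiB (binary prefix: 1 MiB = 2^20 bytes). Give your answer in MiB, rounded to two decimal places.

Total = 4,856 × 422 kB = 2,049,232 kB
= 2,049,232 × 1,000 bytes = 2,049,232,000 bytes
1 MiB = 1,048,576 bytes
2,049,232,000 / 1,048,576 = 1,954.30 MiB

1,954.30 MiB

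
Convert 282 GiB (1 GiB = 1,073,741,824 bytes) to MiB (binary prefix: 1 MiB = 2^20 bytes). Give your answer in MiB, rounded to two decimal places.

282 GiB = 282 × 2^30 bytes = 302,795,194,368 bytes
1 MiB = 1,048,576 bytes
302,795,194,368 / 1,048,576 = 288,768.00 MiB

288,768.00 MiB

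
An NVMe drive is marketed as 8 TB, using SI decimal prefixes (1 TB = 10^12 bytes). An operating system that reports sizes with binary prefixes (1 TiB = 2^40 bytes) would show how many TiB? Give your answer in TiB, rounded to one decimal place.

8 TB = 8 × 10^12 bytes = 8,000,000,000,000 bytes
1 TiB = 1,099,511,627,776 bytes
8,000,000,000,000 / 1,099,511,627,776 = 7.3 TiB

7.3 TiB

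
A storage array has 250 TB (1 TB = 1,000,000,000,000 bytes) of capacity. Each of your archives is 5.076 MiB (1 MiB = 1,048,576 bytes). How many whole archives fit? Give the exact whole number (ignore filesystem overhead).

Capacity: 250 TB = 250,000,000,000,000 bytes
Per item: 5.076 MiB = 5,322,571.776 bytes
⌊250,000,000,000,000 / 5,322,571.776⌋ = 46,969,775

46,969,775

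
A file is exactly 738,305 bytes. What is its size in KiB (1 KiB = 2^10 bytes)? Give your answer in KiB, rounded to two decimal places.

721.00 KiB

738,305 bytes given.
1 KiB = 2^10 bytes = 1,024 bytes
738,305 / 1,024 = 721.00 KiB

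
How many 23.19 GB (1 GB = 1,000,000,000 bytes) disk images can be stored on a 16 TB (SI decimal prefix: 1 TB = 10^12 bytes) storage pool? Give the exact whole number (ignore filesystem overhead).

689

Capacity: 16 TB = 16,000,000,000,000 bytes
Per item: 23.19 GB = 23,190,000,000 bytes
⌊16,000,000,000,000 / 23,190,000,000⌋ = 689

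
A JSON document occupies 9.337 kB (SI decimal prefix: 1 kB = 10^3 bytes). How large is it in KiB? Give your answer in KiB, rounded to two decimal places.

9.337 kB = 9.337 × 10^3 bytes = 9,337 bytes
1 KiB = 1,024 bytes
9,337 / 1,024 = 9.12 KiB

9.12 KiB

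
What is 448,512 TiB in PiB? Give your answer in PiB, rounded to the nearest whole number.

438 PiB

448,512 TiB = 448,512 × 2^40 bytes = 493,144,159,197,069,312 bytes
1 PiB = 1,125,899,906,842,624 bytes
493,144,159,197,069,312 / 1,125,899,906,842,624 = 438 PiB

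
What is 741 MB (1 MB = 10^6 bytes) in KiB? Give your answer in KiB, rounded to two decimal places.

741 MB = 741 × 10^6 bytes = 741,000,000 bytes
1 KiB = 1,024 bytes
741,000,000 / 1,024 = 723,632.81 KiB

723,632.81 KiB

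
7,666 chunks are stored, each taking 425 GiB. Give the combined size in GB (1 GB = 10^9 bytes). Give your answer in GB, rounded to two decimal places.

3,498,304.55 GB

Total = 7,666 × 425 GiB = 3,258,050 GiB
= 3,258,050 × 1,073,741,824 bytes = 3,498,304,549,683,200 bytes
1 GB = 1,000,000,000 bytes
3,498,304,549,683,200 / 1,000,000,000 = 3,498,304.55 GB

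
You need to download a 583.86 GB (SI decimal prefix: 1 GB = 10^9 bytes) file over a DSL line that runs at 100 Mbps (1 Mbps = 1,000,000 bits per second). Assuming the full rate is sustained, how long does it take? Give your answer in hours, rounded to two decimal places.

12.97 hours

583.86 GB = 583,860,000,000 bytes = 4,670,880,000,000 bits
100 Mbps = 100,000,000 bits/s
time = 4,670,880,000,000 / 100,000,000 = 46,708.8000 s
46,708.8000 s / 3600 = 12.97 hours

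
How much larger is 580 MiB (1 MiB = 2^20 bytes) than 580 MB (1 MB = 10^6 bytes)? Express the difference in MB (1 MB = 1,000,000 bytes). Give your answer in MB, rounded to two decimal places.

28.17 MB

580 MiB = 580 × 1,048,576 = 608,174,080 bytes
580 MB = 580 × 1,000,000 = 580,000,000 bytes
difference = 28,174,080 bytes
28,174,080 / 1,000,000 = 28.17 MB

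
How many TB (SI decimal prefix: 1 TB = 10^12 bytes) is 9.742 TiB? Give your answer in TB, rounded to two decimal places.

9.742 TiB × 1,099,511,627,776 bytes/TiB = 10,711,442,277,793.792 bytes
1 TB = 1,000,000,000,000 bytes
10,711,442,277,793.792 / 1,000,000,000,000 = 10.71 TB

10.71 TB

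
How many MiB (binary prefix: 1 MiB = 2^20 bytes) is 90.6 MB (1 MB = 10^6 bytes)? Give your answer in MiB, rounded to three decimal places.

86.403 MiB

90.6 MB = 90.6 × 10^6 bytes = 90,600,000 bytes
1 MiB = 2^20 bytes = 1,048,576 bytes
90,600,000 / 1,048,576 = 86.403 MiB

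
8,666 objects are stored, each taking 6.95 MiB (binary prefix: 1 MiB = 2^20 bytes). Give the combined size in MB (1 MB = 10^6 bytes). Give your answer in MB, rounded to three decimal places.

63,154.369 MB

Total = 8,666 × 6.95 MiB = 60228.7 MiB
= 60228.7 × 1,048,576 bytes = 63,154,369,331.2 bytes
1 MB = 1,000,000 bytes
63,154,369,331.2 / 1,000,000 = 63,154.369 MB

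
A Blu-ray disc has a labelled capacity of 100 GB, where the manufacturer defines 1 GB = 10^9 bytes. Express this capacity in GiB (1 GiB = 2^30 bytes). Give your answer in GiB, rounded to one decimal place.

93.1 GiB

100 GB × 1,000,000,000 bytes/GB = 100,000,000,000 bytes
1 GiB = 2^30 bytes = 1,073,741,824 bytes
100,000,000,000 / 1,073,741,824 = 93.1 GiB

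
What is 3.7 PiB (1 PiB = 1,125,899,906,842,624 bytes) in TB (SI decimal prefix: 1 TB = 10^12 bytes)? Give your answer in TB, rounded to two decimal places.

4,165.83 TB

3.7 PiB = 3.7 × 2^50 bytes = 4,165,829,655,317,708.8 bytes
1 TB = 1,000,000,000,000 bytes
4,165,829,655,317,708.8 / 1,000,000,000,000 = 4,165.83 TB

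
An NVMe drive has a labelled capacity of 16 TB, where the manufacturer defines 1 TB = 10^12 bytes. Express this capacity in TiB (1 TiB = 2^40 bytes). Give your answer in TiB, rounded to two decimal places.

16 TB × 1,000,000,000,000 bytes/TB = 16,000,000,000,000 bytes
1 TiB = 1,099,511,627,776 bytes
16,000,000,000,000 / 1,099,511,627,776 = 14.55 TiB

14.55 TiB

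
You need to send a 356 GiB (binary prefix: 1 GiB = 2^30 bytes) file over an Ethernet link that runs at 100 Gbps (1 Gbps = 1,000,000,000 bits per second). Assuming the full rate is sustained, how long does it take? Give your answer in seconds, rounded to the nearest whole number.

356 GiB = 382,252,089,344 bytes = 3,058,016,714,752 bits
100 Gbps = 100,000,000,000 bits/s
time = 3,058,016,714,752 / 100,000,000,000 = 31 s

31 seconds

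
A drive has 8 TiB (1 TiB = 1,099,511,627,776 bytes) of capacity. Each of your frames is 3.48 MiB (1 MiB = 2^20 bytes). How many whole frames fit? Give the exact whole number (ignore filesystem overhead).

Capacity: 8 TiB = 8,796,093,022,208 bytes
Per item: 3.48 MiB = 3,649,044.48 bytes
⌊8,796,093,022,208 / 3,649,044.48⌋ = 2,410,519

2,410,519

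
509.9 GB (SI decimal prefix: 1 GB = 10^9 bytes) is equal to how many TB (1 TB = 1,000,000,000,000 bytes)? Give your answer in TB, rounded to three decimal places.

0.510 TB

509.9 GB × 1,000,000,000 bytes/GB = 509,900,000,000 bytes
1 TB = 10^12 bytes = 1,000,000,000,000 bytes
509,900,000,000 / 1,000,000,000,000 = 0.510 TB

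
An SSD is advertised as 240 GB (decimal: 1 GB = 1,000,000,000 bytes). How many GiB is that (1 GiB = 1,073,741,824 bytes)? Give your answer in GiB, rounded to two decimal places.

223.52 GiB

240 GB = 240 × 10^9 bytes = 240,000,000,000 bytes
1 GiB = 2^30 bytes = 1,073,741,824 bytes
240,000,000,000 / 1,073,741,824 = 223.52 GiB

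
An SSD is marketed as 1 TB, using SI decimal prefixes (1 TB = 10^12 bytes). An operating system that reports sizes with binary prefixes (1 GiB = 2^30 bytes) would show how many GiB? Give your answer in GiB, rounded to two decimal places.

1 TB = 1 × 10^12 bytes = 1,000,000,000,000 bytes
1 GiB = 1,073,741,824 bytes
1,000,000,000,000 / 1,073,741,824 = 931.32 GiB

931.32 GiB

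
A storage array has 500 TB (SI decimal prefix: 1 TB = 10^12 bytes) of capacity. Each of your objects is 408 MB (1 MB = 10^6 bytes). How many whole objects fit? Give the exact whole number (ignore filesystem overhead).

1,225,490

Capacity: 500 TB = 500,000,000,000,000 bytes
Per item: 408 MB = 408,000,000 bytes
⌊500,000,000,000,000 / 408,000,000⌋ = 1,225,490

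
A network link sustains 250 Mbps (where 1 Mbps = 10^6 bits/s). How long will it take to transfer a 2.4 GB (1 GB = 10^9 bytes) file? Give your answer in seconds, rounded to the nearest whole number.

2.4 GB = 2,400,000,000 bytes = 19,200,000,000 bits
250 Mbps = 250,000,000 bits/s
time = 19,200,000,000 / 250,000,000 = 77 s

77 seconds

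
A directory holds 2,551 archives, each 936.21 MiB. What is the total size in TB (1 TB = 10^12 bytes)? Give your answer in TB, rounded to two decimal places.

Total = 2,551 × 936.21 MiB = 2388271.71 MiB
= 2388271.71 × 1,048,576 bytes = 2,504,284,396,584.96 bytes
1 TB = 1,000,000,000,000 bytes
2,504,284,396,584.96 / 1,000,000,000,000 = 2.50 TB

2.50 TB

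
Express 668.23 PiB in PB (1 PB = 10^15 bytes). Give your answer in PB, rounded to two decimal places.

668.23 PiB = 668.23 × 2^50 bytes = 752,360,094,749,446,635.52 bytes
1 PB = 10^15 bytes = 1,000,000,000,000,000 bytes
752,360,094,749,446,635.52 / 1,000,000,000,000,000 = 752.36 PB

752.36 PB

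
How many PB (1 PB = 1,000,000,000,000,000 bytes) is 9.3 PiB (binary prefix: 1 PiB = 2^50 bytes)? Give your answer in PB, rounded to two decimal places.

9.3 PiB = 9.3 × 2^50 bytes = 10,470,869,133,636,403.2 bytes
1 PB = 1,000,000,000,000,000 bytes
10,470,869,133,636,403.2 / 1,000,000,000,000,000 = 10.47 PB

10.47 PB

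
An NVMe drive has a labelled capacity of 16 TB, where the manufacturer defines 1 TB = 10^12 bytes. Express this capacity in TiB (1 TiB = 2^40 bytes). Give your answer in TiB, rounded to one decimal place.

16 TB × 1,000,000,000,000 bytes/TB = 16,000,000,000,000 bytes
1 TiB = 1,099,511,627,776 bytes
16,000,000,000,000 / 1,099,511,627,776 = 14.6 TiB

14.6 TiB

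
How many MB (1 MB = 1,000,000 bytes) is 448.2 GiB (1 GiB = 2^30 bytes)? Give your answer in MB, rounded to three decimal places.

481,251.086 MB

448.2 GiB × 1,073,741,824 bytes/GiB = 481,251,085,516.8 bytes
1 MB = 1,000,000 bytes
481,251,085,516.8 / 1,000,000 = 481,251.086 MB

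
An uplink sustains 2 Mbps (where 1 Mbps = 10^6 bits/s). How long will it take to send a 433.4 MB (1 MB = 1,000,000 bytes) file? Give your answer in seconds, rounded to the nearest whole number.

433.4 MB = 433,400,000 bytes = 3,467,200,000 bits
2 Mbps = 2,000,000 bits/s
time = 3,467,200,000 / 2,000,000 = 1,734 s

1,734 seconds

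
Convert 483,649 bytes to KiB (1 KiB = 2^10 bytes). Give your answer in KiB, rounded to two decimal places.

472.31 KiB

483,649 bytes given.
1 KiB = 1,024 bytes
483,649 / 1,024 = 472.31 KiB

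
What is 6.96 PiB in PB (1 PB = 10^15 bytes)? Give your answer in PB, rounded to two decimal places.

6.96 PiB = 6.96 × 2^50 bytes = 7,836,263,351,624,663.04 bytes
1 PB = 10^15 bytes = 1,000,000,000,000,000 bytes
7,836,263,351,624,663.04 / 1,000,000,000,000,000 = 7.84 PB

7.84 PB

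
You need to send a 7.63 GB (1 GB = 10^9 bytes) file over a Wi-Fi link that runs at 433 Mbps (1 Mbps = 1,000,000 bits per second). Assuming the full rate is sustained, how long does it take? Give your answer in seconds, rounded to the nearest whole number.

141 seconds

7.63 GB = 7,630,000,000 bytes = 61,040,000,000 bits
433 Mbps = 433,000,000 bits/s
time = 61,040,000,000 / 433,000,000 = 141 s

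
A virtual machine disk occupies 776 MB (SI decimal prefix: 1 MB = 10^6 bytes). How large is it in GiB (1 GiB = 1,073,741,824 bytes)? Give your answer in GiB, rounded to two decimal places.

0.72 GiB

776 MB × 1,000,000 bytes/MB = 776,000,000 bytes
1 GiB = 2^30 bytes = 1,073,741,824 bytes
776,000,000 / 1,073,741,824 = 0.72 GiB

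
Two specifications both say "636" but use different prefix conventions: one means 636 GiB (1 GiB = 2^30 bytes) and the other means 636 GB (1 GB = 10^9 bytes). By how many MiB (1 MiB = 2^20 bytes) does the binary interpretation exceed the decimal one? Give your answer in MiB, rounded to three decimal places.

44,727.135 MiB

636 GiB = 636 × 1,073,741,824 = 682,899,800,064 bytes
636 GB = 636 × 1,000,000,000 = 636,000,000,000 bytes
difference = 46,899,800,064 bytes
46,899,800,064 / 1,048,576 = 44,727.135 MiB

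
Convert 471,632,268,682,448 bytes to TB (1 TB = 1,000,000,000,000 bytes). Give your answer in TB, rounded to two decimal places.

471,632,268,682,448 bytes given.
1 TB = 1,000,000,000,000 bytes
471,632,268,682,448 / 1,000,000,000,000 = 471.63 TB

471.63 TB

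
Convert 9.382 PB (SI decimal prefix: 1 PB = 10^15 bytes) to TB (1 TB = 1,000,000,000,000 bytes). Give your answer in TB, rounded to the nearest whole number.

9,382 TB

9.382 PB × 1,000,000,000,000,000 bytes/PB = 9,382,000,000,000,000 bytes
1 TB = 1,000,000,000,000 bytes
9,382,000,000,000,000 / 1,000,000,000,000 = 9,382 TB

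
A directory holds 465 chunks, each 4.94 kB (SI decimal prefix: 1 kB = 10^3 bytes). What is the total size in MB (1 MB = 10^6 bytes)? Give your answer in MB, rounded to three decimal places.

Total = 465 × 4.94 kB = 2297.1 kB
= 2297.1 × 1,000 bytes = 2,297,100 bytes
1 MB = 1,000,000 bytes
2,297,100 / 1,000,000 = 2.297 MB

2.297 MB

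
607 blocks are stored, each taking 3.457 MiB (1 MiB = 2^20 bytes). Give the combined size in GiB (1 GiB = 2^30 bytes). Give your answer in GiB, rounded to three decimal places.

Total = 607 × 3.457 MiB = 2098.399 MiB
= 2098.399 × 1,048,576 bytes = 2,200,330,829.824 bytes
1 GiB = 1,073,741,824 bytes
2,200,330,829.824 / 1,073,741,824 = 2.049 GiB

2.049 GiB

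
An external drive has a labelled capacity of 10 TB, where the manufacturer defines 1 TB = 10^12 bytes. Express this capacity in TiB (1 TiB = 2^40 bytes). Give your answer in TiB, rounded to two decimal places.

9.09 TiB

10 TB × 1,000,000,000,000 bytes/TB = 10,000,000,000,000 bytes
1 TiB = 1,099,511,627,776 bytes
10,000,000,000,000 / 1,099,511,627,776 = 9.09 TiB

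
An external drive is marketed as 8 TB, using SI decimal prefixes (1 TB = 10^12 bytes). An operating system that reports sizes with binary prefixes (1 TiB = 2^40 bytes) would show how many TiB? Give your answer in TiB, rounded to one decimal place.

8 TB = 8 × 10^12 bytes = 8,000,000,000,000 bytes
1 TiB = 2^40 bytes = 1,099,511,627,776 bytes
8,000,000,000,000 / 1,099,511,627,776 = 7.3 TiB

7.3 TiB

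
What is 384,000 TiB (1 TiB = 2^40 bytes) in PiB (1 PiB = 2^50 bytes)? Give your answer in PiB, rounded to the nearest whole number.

384,000 TiB = 384,000 × 2^40 bytes = 422,212,465,065,984,000 bytes
1 PiB = 2^50 bytes = 1,125,899,906,842,624 bytes
422,212,465,065,984,000 / 1,125,899,906,842,624 = 375 PiB

375 PiB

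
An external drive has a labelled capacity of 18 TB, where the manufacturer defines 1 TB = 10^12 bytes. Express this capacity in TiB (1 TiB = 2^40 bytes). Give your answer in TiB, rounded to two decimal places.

18 TB × 1,000,000,000,000 bytes/TB = 18,000,000,000,000 bytes
1 TiB = 2^40 bytes = 1,099,511,627,776 bytes
18,000,000,000,000 / 1,099,511,627,776 = 16.37 TiB

16.37 TiB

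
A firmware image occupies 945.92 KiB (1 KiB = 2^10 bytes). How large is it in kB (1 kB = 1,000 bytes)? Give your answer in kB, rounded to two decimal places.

968.62 kB

945.92 KiB = 945.92 × 2^10 bytes = 968,622.08 bytes
1 kB = 1,000 bytes
968,622.08 / 1,000 = 968.62 kB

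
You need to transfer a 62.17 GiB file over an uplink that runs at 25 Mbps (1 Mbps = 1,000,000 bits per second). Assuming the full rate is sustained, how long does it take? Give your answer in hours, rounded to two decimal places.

62.17 GiB = 66,754,529,198.08 bytes = 534,036,233,584.64 bits
25 Mbps = 25,000,000 bits/s
time = 534,036,233,584.64 / 25,000,000 = 21,361.4493 s
21,361.4493 s / 3600 = 5.93 hours

5.93 hours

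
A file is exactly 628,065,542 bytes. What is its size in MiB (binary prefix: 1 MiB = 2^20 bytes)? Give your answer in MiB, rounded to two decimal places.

628,065,542 bytes given.
1 MiB = 1,048,576 bytes
628,065,542 / 1,048,576 = 598.97 MiB

598.97 MiB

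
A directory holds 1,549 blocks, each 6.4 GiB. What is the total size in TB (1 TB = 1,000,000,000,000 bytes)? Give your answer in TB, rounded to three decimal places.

10.645 TB

Total = 1,549 × 6.4 GiB = 9913.6 GiB
= 9913.6 × 1,073,741,824 bytes = 10,644,646,946,406.4 bytes
1 TB = 1,000,000,000,000 bytes
10,644,646,946,406.4 / 1,000,000,000,000 = 10.645 TB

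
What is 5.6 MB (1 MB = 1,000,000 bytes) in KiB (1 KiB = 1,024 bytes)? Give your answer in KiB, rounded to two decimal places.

5,468.75 KiB

5.6 MB × 1,000,000 bytes/MB = 5,600,000 bytes
1 KiB = 1,024 bytes
5,600,000 / 1,024 = 5,468.75 KiB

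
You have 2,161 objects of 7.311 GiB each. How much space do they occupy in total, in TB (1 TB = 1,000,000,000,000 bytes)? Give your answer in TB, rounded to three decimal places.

16.964 TB

Total = 2,161 × 7.311 GiB = 15799.071 GiB
= 15799.071 × 1,073,741,824 bytes = 16,964,123,313,045.504 bytes
1 TB = 1,000,000,000,000 bytes
16,964,123,313,045.504 / 1,000,000,000,000 = 16.964 TB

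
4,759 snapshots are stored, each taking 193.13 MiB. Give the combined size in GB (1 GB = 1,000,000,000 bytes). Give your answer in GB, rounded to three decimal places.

Total = 4,759 × 193.13 MiB = 919105.67 MiB
= 919105.67 × 1,048,576 bytes = 963,752,147,025.92 bytes
1 GB = 1,000,000,000 bytes
963,752,147,025.92 / 1,000,000,000 = 963.752 GB

963.752 GB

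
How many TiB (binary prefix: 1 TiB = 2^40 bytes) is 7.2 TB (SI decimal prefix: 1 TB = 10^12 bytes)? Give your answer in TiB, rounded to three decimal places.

7.2 TB × 1,000,000,000,000 bytes/TB = 7,200,000,000,000 bytes
1 TiB = 2^40 bytes = 1,099,511,627,776 bytes
7,200,000,000,000 / 1,099,511,627,776 = 6.548 TiB

6.548 TiB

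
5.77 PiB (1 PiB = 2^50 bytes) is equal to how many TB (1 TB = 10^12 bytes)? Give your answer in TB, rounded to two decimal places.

6,496.44 TB

5.77 PiB = 5.77 × 2^50 bytes = 6,496,442,462,481,940.48 bytes
1 TB = 10^12 bytes = 1,000,000,000,000 bytes
6,496,442,462,481,940.48 / 1,000,000,000,000 = 6,496.44 TB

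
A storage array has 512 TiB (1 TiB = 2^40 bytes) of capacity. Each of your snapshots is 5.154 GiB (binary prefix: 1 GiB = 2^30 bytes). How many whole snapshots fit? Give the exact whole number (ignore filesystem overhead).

101,724

Capacity: 512 TiB = 562,949,953,421,312 bytes
Per item: 5.154 GiB = 5,534,065,360.896 bytes
⌊562,949,953,421,312 / 5,534,065,360.896⌋ = 101,724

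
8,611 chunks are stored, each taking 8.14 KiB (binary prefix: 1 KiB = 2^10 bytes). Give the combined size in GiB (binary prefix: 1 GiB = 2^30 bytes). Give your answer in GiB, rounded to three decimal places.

Total = 8,611 × 8.14 KiB = 70093.54 KiB
= 70093.54 × 1,024 bytes = 71,775,784.96 bytes
1 GiB = 1,073,741,824 bytes
71,775,784.96 / 1,073,741,824 = 0.067 GiB

0.067 GiB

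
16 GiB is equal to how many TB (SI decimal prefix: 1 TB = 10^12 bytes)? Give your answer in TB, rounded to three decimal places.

16 GiB × 1,073,741,824 bytes/GiB = 17,179,869,184 bytes
1 TB = 1,000,000,000,000 bytes
17,179,869,184 / 1,000,000,000,000 = 0.017 TB

0.017 TB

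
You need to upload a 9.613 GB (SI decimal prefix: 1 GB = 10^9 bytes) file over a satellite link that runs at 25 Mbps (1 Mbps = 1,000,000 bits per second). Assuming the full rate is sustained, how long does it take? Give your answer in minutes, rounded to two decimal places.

9.613 GB = 9,613,000,000 bytes = 76,904,000,000 bits
25 Mbps = 25,000,000 bits/s
time = 76,904,000,000 / 25,000,000 = 3,076.160 s
3,076.160 s / 60 = 51.27 minutes

51.27 minutes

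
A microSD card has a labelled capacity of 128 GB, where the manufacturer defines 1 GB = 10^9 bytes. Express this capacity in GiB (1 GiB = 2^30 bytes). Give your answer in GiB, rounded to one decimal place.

119.2 GiB

128 GB = 128 × 10^9 bytes = 128,000,000,000 bytes
1 GiB = 1,073,741,824 bytes
128,000,000,000 / 1,073,741,824 = 119.2 GiB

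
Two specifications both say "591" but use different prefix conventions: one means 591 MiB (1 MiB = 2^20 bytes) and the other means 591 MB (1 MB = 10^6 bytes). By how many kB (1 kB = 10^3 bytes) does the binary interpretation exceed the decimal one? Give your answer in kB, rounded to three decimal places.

28,708.416 kB

591 MiB = 591 × 1,048,576 = 619,708,416 bytes
591 MB = 591 × 1,000,000 = 591,000,000 bytes
difference = 28,708,416 bytes
28,708,416 / 1,000 = 28,708.416 kB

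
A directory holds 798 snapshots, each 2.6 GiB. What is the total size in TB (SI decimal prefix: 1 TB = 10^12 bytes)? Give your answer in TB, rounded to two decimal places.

2.23 TB

Total = 798 × 2.6 GiB = 2074.8 GiB
= 2074.8 × 1,073,741,824 bytes = 2,227,799,536,435.2 bytes
1 TB = 1,000,000,000,000 bytes
2,227,799,536,435.2 / 1,000,000,000,000 = 2.23 TB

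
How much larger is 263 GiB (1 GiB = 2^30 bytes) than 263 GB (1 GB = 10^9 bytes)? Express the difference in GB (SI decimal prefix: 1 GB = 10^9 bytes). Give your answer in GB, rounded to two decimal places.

19.39 GB

263 GiB = 263 × 1,073,741,824 = 282,394,099,712 bytes
263 GB = 263 × 1,000,000,000 = 263,000,000,000 bytes
difference = 19,394,099,712 bytes
19,394,099,712 / 1,000,000,000 = 19.39 GB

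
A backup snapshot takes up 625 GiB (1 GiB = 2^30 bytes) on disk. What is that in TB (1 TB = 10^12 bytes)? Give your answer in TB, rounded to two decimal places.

0.67 TB

625 GiB × 1,073,741,824 bytes/GiB = 671,088,640,000 bytes
1 TB = 10^12 bytes = 1,000,000,000,000 bytes
671,088,640,000 / 1,000,000,000,000 = 0.67 TB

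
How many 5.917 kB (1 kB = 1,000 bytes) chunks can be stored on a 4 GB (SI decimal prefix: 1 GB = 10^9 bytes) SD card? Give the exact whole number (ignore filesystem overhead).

Capacity: 4 GB = 4,000,000,000 bytes
Per item: 5.917 kB = 5,917 bytes
⌊4,000,000,000 / 5,917⌋ = 676,018

676,018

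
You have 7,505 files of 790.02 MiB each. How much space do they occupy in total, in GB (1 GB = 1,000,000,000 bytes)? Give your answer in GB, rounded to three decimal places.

Total = 7,505 × 790.02 MiB = 5929100.1 MiB
= 5929100.1 × 1,048,576 bytes = 6,217,112,066,457.6 bytes
1 GB = 1,000,000,000 bytes
6,217,112,066,457.6 / 1,000,000,000 = 6,217.112 GB

6,217.112 GB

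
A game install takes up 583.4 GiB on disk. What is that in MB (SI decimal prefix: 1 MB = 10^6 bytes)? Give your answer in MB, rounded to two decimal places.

626,420.98 MB

583.4 GiB = 583.4 × 2^30 bytes = 626,420,980,121.6 bytes
1 MB = 1,000,000 bytes
626,420,980,121.6 / 1,000,000 = 626,420.98 MB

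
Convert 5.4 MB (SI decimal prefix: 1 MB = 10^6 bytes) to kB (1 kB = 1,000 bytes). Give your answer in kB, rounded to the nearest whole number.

5,400 kB

5.4 MB × 1,000,000 bytes/MB = 5,400,000 bytes
1 kB = 10^3 bytes = 1,000 bytes
5,400,000 / 1,000 = 5,400 kB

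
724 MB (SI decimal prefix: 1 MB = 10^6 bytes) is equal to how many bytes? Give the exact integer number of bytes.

724,000,000 bytes

724 × 1,000,000 = 724,000,000 bytes  (1 MB = 10^6 bytes)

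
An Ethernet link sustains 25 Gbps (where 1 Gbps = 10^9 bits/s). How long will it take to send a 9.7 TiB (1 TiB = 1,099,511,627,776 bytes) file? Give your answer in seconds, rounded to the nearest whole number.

9.7 TiB = 10,665,262,789,427.2 bytes = 85,322,102,315,417.6 bits
25 Gbps = 25,000,000,000 bits/s
time = 85,322,102,315,417.6 / 25,000,000,000 = 3,413 s

3,413 seconds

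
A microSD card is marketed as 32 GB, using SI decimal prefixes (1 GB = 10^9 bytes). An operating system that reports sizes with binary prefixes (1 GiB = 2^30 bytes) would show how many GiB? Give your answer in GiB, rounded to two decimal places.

32 GB × 1,000,000,000 bytes/GB = 32,000,000,000 bytes
1 GiB = 1,073,741,824 bytes
32,000,000,000 / 1,073,741,824 = 29.80 GiB

29.80 GiB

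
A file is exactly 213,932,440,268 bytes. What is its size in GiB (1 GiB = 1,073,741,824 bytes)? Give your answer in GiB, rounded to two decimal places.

213,932,440,268 bytes given.
1 GiB = 1,073,741,824 bytes
213,932,440,268 / 1,073,741,824 = 199.24 GiB

199.24 GiB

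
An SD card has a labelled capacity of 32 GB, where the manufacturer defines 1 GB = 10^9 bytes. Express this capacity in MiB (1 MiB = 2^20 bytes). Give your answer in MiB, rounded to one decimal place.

30,517.6 MiB

32 GB × 1,000,000,000 bytes/GB = 32,000,000,000 bytes
1 MiB = 2^20 bytes = 1,048,576 bytes
32,000,000,000 / 1,048,576 = 30,517.6 MiB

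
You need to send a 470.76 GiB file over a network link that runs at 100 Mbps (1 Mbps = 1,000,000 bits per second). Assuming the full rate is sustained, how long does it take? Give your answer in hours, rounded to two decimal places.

470.76 GiB = 505,474,701,066.24 bytes = 4,043,797,608,529.92 bits
100 Mbps = 100,000,000 bits/s
time = 4,043,797,608,529.92 / 100,000,000 = 40,437.9761 s
40,437.9761 s / 3600 = 11.23 hours

11.23 hours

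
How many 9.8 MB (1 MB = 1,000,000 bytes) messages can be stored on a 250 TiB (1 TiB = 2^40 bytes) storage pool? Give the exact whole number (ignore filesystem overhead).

Capacity: 250 TiB = 274,877,906,944,000 bytes
Per item: 9.8 MB = 9,800,000 bytes
⌊274,877,906,944,000 / 9,800,000⌋ = 28,048,766

28,048,766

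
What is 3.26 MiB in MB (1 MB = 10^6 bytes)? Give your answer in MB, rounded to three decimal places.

3.418 MB

3.26 MiB × 1,048,576 bytes/MiB = 3,418,357.76 bytes
1 MB = 10^6 bytes = 1,000,000 bytes
3,418,357.76 / 1,000,000 = 3.418 MB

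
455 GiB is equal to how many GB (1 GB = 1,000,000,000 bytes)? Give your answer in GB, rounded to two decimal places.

488.55 GB

455 GiB × 1,073,741,824 bytes/GiB = 488,552,529,920 bytes
1 GB = 10^9 bytes = 1,000,000,000 bytes
488,552,529,920 / 1,000,000,000 = 488.55 GB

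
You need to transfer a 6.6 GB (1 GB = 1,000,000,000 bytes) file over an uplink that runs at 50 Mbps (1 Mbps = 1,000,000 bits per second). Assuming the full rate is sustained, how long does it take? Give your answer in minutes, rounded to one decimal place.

17.6 minutes

6.6 GB = 6,600,000,000 bytes = 52,800,000,000 bits
50 Mbps = 50,000,000 bits/s
time = 52,800,000,000 / 50,000,000 = 1,056.00 s
1,056.00 s / 60 = 17.6 minutes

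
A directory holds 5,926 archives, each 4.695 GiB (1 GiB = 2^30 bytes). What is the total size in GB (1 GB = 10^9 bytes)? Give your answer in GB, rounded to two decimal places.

29,874.26 GB

Total = 5,926 × 4.695 GiB = 27822.57 GiB
= 27822.57 × 1,073,741,824 bytes = 29,874,257,060,167.68 bytes
1 GB = 1,000,000,000 bytes
29,874,257,060,167.68 / 1,000,000,000 = 29,874.26 GB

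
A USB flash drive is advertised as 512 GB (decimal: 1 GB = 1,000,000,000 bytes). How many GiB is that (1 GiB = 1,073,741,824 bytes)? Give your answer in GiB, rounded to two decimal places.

476.84 GiB

512 GB × 1,000,000,000 bytes/GB = 512,000,000,000 bytes
1 GiB = 2^30 bytes = 1,073,741,824 bytes
512,000,000,000 / 1,073,741,824 = 476.84 GiB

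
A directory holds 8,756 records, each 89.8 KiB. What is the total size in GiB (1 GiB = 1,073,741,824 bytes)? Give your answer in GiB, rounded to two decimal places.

Total = 8,756 × 89.8 KiB = 786288.8 KiB
= 786288.8 × 1,024 bytes = 805,159,731.2 bytes
1 GiB = 1,073,741,824 bytes
805,159,731.2 / 1,073,741,824 = 0.75 GiB

0.75 GiB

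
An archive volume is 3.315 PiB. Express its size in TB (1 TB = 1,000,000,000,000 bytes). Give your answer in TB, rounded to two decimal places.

3,732.36 TB

3.315 PiB = 3.315 × 2^50 bytes = 3,732,358,191,183,298.56 bytes
1 TB = 10^12 bytes = 1,000,000,000,000 bytes
3,732,358,191,183,298.56 / 1,000,000,000,000 = 3,732.36 TB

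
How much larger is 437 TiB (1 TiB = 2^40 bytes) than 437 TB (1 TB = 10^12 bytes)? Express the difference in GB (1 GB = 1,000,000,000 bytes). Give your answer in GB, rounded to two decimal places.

43,486.58 GB

437 TiB = 437 × 1,099,511,627,776 = 480,486,581,338,112 bytes
437 TB = 437 × 1,000,000,000,000 = 437,000,000,000,000 bytes
difference = 43,486,581,338,112 bytes
43,486,581,338,112 / 1,000,000,000 = 43,486.58 GB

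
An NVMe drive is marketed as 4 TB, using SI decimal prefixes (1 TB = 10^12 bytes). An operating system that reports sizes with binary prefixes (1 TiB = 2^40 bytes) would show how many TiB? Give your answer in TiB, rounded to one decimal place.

4 TB = 4 × 10^12 bytes = 4,000,000,000,000 bytes
1 TiB = 1,099,511,627,776 bytes
4,000,000,000,000 / 1,099,511,627,776 = 3.6 TiB

3.6 TiB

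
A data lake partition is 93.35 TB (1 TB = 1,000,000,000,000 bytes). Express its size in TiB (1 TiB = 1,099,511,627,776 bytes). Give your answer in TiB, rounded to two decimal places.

93.35 TB = 93.35 × 10^12 bytes = 93,350,000,000,000 bytes
1 TiB = 2^40 bytes = 1,099,511,627,776 bytes
93,350,000,000,000 / 1,099,511,627,776 = 84.90 TiB

84.90 TiB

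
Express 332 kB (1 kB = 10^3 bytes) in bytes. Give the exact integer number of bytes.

332 × 1,000 = 332,000 bytes  (1 kB = 10^3 bytes)

332,000 bytes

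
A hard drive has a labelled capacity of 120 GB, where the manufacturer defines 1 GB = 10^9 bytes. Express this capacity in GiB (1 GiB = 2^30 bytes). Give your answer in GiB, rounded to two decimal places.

120 GB × 1,000,000,000 bytes/GB = 120,000,000,000 bytes
1 GiB = 2^30 bytes = 1,073,741,824 bytes
120,000,000,000 / 1,073,741,824 = 111.76 GiB

111.76 GiB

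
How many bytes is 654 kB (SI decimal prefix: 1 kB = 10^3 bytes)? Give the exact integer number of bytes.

654,000 bytes

654 × 1,000 = 654,000 bytes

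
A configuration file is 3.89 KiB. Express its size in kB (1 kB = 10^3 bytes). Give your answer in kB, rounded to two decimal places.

3.98 kB

3.89 KiB = 3.89 × 2^10 bytes = 3,983.36 bytes
1 kB = 10^3 bytes = 1,000 bytes
3,983.36 / 1,000 = 3.98 kB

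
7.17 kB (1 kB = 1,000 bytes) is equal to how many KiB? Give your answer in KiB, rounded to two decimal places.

7.17 kB × 1,000 bytes/kB = 7,170 bytes
1 KiB = 2^10 bytes = 1,024 bytes
7,170 / 1,024 = 7.00 KiB

7.00 KiB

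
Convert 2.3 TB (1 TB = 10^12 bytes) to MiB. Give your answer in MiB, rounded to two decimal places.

2,193,450.93 MiB

2.3 TB × 1,000,000,000,000 bytes/TB = 2,300,000,000,000 bytes
1 MiB = 2^20 bytes = 1,048,576 bytes
2,300,000,000,000 / 1,048,576 = 2,193,450.93 MiB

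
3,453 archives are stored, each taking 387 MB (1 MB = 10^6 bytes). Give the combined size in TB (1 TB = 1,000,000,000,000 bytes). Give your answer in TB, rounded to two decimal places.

1.34 TB

Total = 3,453 × 387 MB = 1,336,311 MB
= 1,336,311 × 1,000,000 bytes = 1,336,311,000,000 bytes
1 TB = 1,000,000,000,000 bytes
1,336,311,000,000 / 1,000,000,000,000 = 1.34 TB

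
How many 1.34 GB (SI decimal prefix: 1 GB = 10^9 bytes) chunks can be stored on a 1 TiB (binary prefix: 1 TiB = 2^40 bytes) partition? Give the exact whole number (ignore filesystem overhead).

Capacity: 1 TiB = 1,099,511,627,776 bytes
Per item: 1.34 GB = 1,340,000,000 bytes
⌊1,099,511,627,776 / 1,340,000,000⌋ = 820

820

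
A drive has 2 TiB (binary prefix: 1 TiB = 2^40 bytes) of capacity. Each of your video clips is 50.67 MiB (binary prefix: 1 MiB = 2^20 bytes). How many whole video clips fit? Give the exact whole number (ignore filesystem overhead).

Capacity: 2 TiB = 2,199,023,255,552 bytes
Per item: 50.67 MiB = 53,131,345.92 bytes
⌊2,199,023,255,552 / 53,131,345.92⌋ = 41,388

41,388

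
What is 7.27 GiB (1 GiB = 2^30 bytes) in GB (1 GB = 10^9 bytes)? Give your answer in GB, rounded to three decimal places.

7.806 GB

7.27 GiB = 7.27 × 2^30 bytes = 7,806,103,060.48 bytes
1 GB = 10^9 bytes = 1,000,000,000 bytes
7,806,103,060.48 / 1,000,000,000 = 7.806 GB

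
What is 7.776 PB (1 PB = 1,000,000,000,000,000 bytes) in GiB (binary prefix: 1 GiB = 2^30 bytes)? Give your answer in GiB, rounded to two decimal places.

7,241,964.34 GiB

7.776 PB × 1,000,000,000,000,000 bytes/PB = 7,776,000,000,000,000 bytes
1 GiB = 2^30 bytes = 1,073,741,824 bytes
7,776,000,000,000,000 / 1,073,741,824 = 7,241,964.34 GiB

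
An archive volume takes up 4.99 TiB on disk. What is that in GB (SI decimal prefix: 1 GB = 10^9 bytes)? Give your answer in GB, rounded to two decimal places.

4.99 TiB × 1,099,511,627,776 bytes/TiB = 5,486,563,022,602.24 bytes
1 GB = 10^9 bytes = 1,000,000,000 bytes
5,486,563,022,602.24 / 1,000,000,000 = 5,486.56 GB

5,486.56 GB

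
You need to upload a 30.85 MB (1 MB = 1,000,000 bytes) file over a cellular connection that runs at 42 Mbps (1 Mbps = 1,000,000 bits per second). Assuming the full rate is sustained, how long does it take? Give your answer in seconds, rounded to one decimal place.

30.85 MB = 30,850,000 bytes = 246,800,000 bits
42 Mbps = 42,000,000 bits/s
time = 246,800,000 / 42,000,000 = 5.9 s

5.9 seconds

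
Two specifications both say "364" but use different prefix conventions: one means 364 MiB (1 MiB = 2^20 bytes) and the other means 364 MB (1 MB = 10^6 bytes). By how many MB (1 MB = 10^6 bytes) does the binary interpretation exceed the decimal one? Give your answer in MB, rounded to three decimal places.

17.682 MB

364 MiB = 364 × 1,048,576 = 381,681,664 bytes
364 MB = 364 × 1,000,000 = 364,000,000 bytes
difference = 17,681,664 bytes
17,681,664 / 1,000,000 = 17.682 MB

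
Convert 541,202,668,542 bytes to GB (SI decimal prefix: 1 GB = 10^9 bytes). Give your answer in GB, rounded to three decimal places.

541.203 GB

541,202,668,542 bytes given.
1 GB = 1,000,000,000 bytes
541,202,668,542 / 1,000,000,000 = 541.203 GB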